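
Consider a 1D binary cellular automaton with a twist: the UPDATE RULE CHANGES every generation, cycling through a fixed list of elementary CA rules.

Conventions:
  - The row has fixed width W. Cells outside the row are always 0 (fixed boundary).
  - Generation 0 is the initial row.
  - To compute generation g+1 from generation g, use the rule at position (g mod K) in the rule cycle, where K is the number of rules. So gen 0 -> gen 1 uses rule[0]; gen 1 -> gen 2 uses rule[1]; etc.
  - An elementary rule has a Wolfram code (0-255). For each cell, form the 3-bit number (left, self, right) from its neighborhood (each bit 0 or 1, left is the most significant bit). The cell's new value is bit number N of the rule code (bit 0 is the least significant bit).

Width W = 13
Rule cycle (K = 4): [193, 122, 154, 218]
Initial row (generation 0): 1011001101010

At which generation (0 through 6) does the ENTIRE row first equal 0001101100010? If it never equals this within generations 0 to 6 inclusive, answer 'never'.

Answer: 6

Derivation:
Gen 0: 1011001101010
Gen 1 (rule 193): 0001000100000
Gen 2 (rule 122): 0010101010000
Gen 3 (rule 154): 0100000001000
Gen 4 (rule 218): 1010000010100
Gen 5 (rule 193): 0000111000001
Gen 6 (rule 122): 0001101100010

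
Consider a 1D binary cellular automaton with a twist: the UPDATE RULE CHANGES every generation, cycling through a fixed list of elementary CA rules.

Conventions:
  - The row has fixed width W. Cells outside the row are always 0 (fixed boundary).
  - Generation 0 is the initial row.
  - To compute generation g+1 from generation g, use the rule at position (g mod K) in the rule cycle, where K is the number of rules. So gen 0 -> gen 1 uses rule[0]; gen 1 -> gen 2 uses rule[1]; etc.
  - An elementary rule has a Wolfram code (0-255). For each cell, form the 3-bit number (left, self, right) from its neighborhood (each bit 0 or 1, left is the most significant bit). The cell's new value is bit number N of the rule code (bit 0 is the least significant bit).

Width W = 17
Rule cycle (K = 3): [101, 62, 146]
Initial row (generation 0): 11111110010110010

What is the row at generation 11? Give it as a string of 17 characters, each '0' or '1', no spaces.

Answer: 10111111111001111

Derivation:
Gen 0: 11111110010110010
Gen 1 (rule 101): 00000010011010010
Gen 2 (rule 62): 00000111110111111
Gen 3 (rule 146): 00001011100011110
Gen 4 (rule 101): 11101100101000010
Gen 5 (rule 62): 10011011111100111
Gen 6 (rule 146): 01100001111011010
Gen 7 (rule 101): 00101100001101110
Gen 8 (rule 62): 01111010011011001
Gen 9 (rule 146): 10110001100000110
Gen 10 (rule 101): 11010100101110010
Gen 11 (rule 62): 10111111111001111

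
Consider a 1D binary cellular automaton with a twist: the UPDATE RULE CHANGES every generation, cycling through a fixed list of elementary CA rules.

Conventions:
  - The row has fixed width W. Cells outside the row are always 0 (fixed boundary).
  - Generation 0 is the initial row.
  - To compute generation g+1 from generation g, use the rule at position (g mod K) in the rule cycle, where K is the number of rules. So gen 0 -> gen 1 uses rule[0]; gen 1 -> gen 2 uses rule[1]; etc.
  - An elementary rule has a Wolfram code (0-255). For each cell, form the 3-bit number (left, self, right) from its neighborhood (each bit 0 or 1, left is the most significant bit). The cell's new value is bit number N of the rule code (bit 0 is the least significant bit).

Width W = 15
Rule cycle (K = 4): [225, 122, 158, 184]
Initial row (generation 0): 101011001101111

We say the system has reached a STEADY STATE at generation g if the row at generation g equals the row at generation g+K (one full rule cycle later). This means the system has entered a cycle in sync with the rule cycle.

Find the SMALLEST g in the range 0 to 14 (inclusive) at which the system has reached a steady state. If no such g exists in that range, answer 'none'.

Answer: none

Derivation:
Gen 0: 101011001101111
Gen 1 (rule 225): 010101000110111
Gen 2 (rule 122): 101010101111101
Gen 3 (rule 158): 101010101111001
Gen 4 (rule 184): 010101011110100
Gen 5 (rule 225): 001010101111001
Gen 6 (rule 122): 010101011001110
Gen 7 (rule 158): 110101010111101
Gen 8 (rule 184): 101010101111010
Gen 9 (rule 225): 010101010111100
Gen 10 (rule 122): 101010101100110
Gen 11 (rule 158): 101010101011101
Gen 12 (rule 184): 010101010111010
Gen 13 (rule 225): 001010101011100
Gen 14 (rule 122): 010101010110110
Gen 15 (rule 158): 110101010100101
Gen 16 (rule 184): 101010101010010
Gen 17 (rule 225): 010101010100000
Gen 18 (rule 122): 101010101010000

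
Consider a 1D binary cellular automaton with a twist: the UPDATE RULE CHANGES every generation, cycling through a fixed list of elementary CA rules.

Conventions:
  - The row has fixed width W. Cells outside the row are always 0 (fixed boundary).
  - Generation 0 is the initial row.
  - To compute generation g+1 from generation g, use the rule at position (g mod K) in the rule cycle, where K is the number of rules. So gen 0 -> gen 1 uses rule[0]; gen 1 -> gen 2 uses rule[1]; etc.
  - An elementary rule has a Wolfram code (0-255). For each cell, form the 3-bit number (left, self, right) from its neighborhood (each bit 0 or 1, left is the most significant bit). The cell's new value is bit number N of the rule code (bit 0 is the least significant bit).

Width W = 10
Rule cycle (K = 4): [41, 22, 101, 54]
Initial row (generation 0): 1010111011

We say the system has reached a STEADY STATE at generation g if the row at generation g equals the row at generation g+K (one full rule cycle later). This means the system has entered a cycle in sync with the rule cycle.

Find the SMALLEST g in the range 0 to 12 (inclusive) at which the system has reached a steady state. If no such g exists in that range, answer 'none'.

Answer: none

Derivation:
Gen 0: 1010111011
Gen 1 (rule 41): 0101100110
Gen 2 (rule 22): 1100011001
Gen 3 (rule 101): 0101001001
Gen 4 (rule 54): 1111111111
Gen 5 (rule 41): 1000000000
Gen 6 (rule 22): 1100000000
Gen 7 (rule 101): 0101111111
Gen 8 (rule 54): 1110000000
Gen 9 (rule 41): 1000111111
Gen 10 (rule 22): 1101000000
Gen 11 (rule 101): 0111011111
Gen 12 (rule 54): 1000100000
Gen 13 (rule 41): 0010001111
Gen 14 (rule 22): 0111010000
Gen 15 (rule 101): 0001110111
Gen 16 (rule 54): 0010001000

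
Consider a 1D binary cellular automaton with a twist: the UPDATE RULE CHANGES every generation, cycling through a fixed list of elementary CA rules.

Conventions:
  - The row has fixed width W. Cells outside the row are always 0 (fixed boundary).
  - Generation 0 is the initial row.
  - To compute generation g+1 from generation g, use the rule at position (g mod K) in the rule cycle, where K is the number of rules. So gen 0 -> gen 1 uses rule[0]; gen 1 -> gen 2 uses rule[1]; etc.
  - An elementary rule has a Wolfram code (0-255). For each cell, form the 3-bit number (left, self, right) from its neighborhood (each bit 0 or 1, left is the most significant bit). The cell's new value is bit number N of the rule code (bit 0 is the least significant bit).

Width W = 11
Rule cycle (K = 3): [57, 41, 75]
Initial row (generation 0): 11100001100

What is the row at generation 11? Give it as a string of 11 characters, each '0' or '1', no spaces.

Answer: 00000010100

Derivation:
Gen 0: 11100001100
Gen 1 (rule 57): 10011101011
Gen 2 (rule 41): 00010010110
Gen 3 (rule 75): 11100100110
Gen 4 (rule 57): 10010010101
Gen 5 (rule 41): 00000001010
Gen 6 (rule 75): 11111110000
Gen 7 (rule 57): 10000001111
Gen 8 (rule 41): 00111101000
Gen 9 (rule 75): 11100100011
Gen 10 (rule 57): 10010011010
Gen 11 (rule 41): 00000010100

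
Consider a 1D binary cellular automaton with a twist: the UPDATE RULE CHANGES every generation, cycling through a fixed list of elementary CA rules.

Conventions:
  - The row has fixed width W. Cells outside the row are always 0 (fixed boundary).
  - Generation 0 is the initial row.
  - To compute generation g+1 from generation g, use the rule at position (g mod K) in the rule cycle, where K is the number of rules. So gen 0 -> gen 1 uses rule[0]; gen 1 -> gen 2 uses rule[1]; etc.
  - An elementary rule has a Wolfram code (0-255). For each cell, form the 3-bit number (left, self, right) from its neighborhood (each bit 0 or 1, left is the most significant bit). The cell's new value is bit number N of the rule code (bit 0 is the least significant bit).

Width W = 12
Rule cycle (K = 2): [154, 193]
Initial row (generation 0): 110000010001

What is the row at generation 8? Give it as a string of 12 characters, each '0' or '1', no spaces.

Gen 0: 110000010001
Gen 1 (rule 154): 101000101010
Gen 2 (rule 193): 000010000000
Gen 3 (rule 154): 000101000000
Gen 4 (rule 193): 110000011111
Gen 5 (rule 154): 101000111110
Gen 6 (rule 193): 000010011110
Gen 7 (rule 154): 000101111101
Gen 8 (rule 193): 110000111100

Answer: 110000111100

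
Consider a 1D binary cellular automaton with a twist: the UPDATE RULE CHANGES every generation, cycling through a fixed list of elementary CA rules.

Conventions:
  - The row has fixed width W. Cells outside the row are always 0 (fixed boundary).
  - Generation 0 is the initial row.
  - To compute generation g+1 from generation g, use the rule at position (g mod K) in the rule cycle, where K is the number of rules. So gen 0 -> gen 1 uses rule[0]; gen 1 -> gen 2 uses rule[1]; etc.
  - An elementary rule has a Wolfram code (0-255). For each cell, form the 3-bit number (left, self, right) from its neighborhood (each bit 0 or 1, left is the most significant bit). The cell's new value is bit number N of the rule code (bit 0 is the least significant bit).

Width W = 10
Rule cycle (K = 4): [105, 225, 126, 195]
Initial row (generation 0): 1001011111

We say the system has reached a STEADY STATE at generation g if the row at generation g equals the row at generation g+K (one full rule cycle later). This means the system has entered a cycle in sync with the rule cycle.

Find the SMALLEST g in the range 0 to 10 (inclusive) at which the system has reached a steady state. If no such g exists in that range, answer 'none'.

Gen 0: 1001011111
Gen 1 (rule 105): 0000110001
Gen 2 (rule 225): 1110010100
Gen 3 (rule 126): 1011111110
Gen 4 (rule 195): 0001111110
Gen 5 (rule 105): 1101000010
Gen 6 (rule 225): 0110011000
Gen 7 (rule 126): 1111111100
Gen 8 (rule 195): 0111111101
Gen 9 (rule 105): 0100000110
Gen 10 (rule 225): 0001110010
Gen 11 (rule 126): 0011011111
Gen 12 (rule 195): 1101001111
Gen 13 (rule 105): 1110001001
Gen 14 (rule 225): 0110100000

Answer: none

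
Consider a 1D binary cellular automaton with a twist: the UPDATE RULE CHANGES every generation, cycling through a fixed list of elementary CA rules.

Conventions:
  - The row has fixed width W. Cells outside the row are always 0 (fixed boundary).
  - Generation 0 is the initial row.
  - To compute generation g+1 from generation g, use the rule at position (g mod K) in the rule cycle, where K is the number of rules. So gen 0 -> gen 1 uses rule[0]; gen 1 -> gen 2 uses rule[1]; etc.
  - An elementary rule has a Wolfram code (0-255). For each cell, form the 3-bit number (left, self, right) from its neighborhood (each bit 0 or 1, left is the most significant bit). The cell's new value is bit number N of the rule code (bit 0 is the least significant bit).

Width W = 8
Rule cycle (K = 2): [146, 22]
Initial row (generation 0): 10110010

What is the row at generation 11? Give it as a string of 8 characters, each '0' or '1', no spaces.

Answer: 00000010

Derivation:
Gen 0: 10110010
Gen 1 (rule 146): 00001101
Gen 2 (rule 22): 00010001
Gen 3 (rule 146): 00101010
Gen 4 (rule 22): 01101011
Gen 5 (rule 146): 10000000
Gen 6 (rule 22): 11000000
Gen 7 (rule 146): 00100000
Gen 8 (rule 22): 01110000
Gen 9 (rule 146): 10101000
Gen 10 (rule 22): 10101100
Gen 11 (rule 146): 00000010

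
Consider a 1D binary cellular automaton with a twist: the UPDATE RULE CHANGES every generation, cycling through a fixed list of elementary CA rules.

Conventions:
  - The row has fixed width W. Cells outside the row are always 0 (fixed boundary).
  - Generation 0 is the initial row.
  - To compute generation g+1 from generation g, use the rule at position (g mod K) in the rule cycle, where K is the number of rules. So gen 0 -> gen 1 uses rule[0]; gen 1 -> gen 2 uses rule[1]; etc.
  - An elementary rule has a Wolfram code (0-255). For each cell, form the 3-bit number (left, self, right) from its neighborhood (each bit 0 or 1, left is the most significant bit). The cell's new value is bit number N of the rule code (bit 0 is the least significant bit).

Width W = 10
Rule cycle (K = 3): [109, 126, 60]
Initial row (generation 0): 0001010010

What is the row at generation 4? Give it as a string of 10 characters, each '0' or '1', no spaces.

Answer: 1010110111

Derivation:
Gen 0: 0001010010
Gen 1 (rule 109): 1101110010
Gen 2 (rule 126): 1111011111
Gen 3 (rule 60): 1000110000
Gen 4 (rule 109): 1010110111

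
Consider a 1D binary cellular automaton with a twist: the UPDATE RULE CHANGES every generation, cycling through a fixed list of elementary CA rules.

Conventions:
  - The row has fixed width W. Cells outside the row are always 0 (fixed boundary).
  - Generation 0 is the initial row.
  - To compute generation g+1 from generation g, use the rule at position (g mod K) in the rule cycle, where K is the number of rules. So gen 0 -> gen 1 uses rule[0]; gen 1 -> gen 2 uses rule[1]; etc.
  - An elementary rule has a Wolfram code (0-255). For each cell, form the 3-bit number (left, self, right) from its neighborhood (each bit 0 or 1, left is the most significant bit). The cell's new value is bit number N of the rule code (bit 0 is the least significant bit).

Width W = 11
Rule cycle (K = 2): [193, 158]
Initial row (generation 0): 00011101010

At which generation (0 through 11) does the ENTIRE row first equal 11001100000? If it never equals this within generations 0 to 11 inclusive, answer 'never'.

Gen 0: 00011101010
Gen 1 (rule 193): 11001100000
Gen 2 (rule 158): 10111010000
Gen 3 (rule 193): 00011000111
Gen 4 (rule 158): 00110101110
Gen 5 (rule 193): 10010000110
Gen 6 (rule 158): 11111001101
Gen 7 (rule 193): 01111000100
Gen 8 (rule 158): 11110101110
Gen 9 (rule 193): 01110000110
Gen 10 (rule 158): 11101001101
Gen 11 (rule 193): 01100000100

Answer: 1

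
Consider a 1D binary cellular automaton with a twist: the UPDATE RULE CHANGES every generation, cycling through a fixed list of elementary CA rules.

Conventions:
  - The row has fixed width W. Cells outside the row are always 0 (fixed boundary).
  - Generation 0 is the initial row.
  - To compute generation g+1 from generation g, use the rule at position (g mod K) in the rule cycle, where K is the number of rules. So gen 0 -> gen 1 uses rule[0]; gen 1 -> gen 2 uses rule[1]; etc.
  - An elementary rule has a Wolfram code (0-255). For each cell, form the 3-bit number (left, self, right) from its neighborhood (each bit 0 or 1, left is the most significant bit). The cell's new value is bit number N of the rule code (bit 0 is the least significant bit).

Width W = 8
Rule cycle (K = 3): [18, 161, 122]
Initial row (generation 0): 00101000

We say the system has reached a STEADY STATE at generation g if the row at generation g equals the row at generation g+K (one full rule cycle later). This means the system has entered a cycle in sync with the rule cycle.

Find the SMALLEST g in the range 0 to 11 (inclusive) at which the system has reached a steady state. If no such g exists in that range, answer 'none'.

Gen 0: 00101000
Gen 1 (rule 18): 01000100
Gen 2 (rule 161): 00010001
Gen 3 (rule 122): 00101010
Gen 4 (rule 18): 01000001
Gen 5 (rule 161): 00011100
Gen 6 (rule 122): 00110110
Gen 7 (rule 18): 01000001
Gen 8 (rule 161): 00011100
Gen 9 (rule 122): 00110110
Gen 10 (rule 18): 01000001
Gen 11 (rule 161): 00011100
Gen 12 (rule 122): 00110110
Gen 13 (rule 18): 01000001
Gen 14 (rule 161): 00011100

Answer: 4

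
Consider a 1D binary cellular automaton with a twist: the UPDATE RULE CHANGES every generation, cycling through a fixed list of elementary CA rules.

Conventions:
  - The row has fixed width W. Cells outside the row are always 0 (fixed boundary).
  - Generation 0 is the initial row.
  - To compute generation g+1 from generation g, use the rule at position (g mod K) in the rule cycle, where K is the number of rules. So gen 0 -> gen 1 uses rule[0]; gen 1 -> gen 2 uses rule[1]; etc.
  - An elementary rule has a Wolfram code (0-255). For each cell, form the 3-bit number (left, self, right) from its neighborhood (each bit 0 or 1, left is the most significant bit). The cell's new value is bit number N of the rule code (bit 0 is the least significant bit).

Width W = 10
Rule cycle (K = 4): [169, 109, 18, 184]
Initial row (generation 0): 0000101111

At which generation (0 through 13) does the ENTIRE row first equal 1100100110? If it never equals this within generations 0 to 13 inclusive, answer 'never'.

Answer: never

Derivation:
Gen 0: 0000101111
Gen 1 (rule 169): 1110011110
Gen 2 (rule 109): 1010010010
Gen 3 (rule 18): 0001101101
Gen 4 (rule 184): 0001011010
Gen 5 (rule 169): 1100110100
Gen 6 (rule 109): 1100111101
Gen 7 (rule 18): 0011000000
Gen 8 (rule 184): 0010100000
Gen 9 (rule 169): 1001001111
Gen 10 (rule 109): 1001001001
Gen 11 (rule 18): 0110110110
Gen 12 (rule 184): 0101101101
Gen 13 (rule 169): 0011011010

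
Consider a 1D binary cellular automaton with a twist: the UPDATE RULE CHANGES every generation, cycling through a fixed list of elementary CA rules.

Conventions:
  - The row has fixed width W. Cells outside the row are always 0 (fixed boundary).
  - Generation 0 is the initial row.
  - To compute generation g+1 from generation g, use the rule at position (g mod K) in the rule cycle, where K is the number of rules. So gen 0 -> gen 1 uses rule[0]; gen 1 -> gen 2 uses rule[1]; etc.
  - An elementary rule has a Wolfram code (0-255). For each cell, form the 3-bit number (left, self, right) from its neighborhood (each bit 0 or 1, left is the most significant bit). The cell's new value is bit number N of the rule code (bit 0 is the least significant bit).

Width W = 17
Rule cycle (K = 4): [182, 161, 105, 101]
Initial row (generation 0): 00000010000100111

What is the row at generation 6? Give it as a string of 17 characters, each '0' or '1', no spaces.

Gen 0: 00000010000100111
Gen 1 (rule 182): 00000111001111010
Gen 2 (rule 161): 11110010000110100
Gen 3 (rule 105): 10010000110111001
Gen 4 (rule 101): 10010110011001001
Gen 5 (rule 182): 11111001100111111
Gen 6 (rule 161): 01110000000011110

Answer: 01110000000011110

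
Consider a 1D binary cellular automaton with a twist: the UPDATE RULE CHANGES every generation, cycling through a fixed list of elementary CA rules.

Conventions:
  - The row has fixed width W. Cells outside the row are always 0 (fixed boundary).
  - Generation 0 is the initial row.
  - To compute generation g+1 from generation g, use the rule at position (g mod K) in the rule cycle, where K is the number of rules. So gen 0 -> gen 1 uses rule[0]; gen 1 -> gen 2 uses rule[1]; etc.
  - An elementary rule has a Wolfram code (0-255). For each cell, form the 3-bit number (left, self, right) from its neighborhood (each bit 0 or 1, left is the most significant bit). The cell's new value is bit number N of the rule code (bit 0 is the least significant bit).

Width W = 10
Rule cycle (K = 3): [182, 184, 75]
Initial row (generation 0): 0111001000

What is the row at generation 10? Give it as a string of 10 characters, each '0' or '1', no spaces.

Answer: 0001010100

Derivation:
Gen 0: 0111001000
Gen 1 (rule 182): 1010111100
Gen 2 (rule 184): 0101111010
Gen 3 (rule 75): 1001001000
Gen 4 (rule 182): 1111111100
Gen 5 (rule 184): 1111111010
Gen 6 (rule 75): 1000001000
Gen 7 (rule 182): 1100011100
Gen 8 (rule 184): 1010011010
Gen 9 (rule 75): 0000111000
Gen 10 (rule 182): 0001010100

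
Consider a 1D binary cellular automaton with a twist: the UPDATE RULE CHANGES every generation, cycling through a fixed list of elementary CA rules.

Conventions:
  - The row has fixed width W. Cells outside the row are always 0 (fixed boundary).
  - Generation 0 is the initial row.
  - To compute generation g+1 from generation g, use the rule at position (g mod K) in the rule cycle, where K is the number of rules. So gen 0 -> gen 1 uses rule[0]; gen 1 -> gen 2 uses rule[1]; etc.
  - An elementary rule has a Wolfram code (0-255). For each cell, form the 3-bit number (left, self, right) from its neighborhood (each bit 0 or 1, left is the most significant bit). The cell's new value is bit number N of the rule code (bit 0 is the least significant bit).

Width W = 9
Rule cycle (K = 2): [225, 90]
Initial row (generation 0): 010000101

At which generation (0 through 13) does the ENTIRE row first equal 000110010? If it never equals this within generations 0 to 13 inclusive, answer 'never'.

Gen 0: 010000101
Gen 1 (rule 225): 000110010
Gen 2 (rule 90): 001111101
Gen 3 (rule 225): 100111110
Gen 4 (rule 90): 011100011
Gen 5 (rule 225): 001101001
Gen 6 (rule 90): 011100110
Gen 7 (rule 225): 001100010
Gen 8 (rule 90): 011110101
Gen 9 (rule 225): 001111010
Gen 10 (rule 90): 011001001
Gen 11 (rule 225): 001000000
Gen 12 (rule 90): 010100000
Gen 13 (rule 225): 001001111

Answer: 1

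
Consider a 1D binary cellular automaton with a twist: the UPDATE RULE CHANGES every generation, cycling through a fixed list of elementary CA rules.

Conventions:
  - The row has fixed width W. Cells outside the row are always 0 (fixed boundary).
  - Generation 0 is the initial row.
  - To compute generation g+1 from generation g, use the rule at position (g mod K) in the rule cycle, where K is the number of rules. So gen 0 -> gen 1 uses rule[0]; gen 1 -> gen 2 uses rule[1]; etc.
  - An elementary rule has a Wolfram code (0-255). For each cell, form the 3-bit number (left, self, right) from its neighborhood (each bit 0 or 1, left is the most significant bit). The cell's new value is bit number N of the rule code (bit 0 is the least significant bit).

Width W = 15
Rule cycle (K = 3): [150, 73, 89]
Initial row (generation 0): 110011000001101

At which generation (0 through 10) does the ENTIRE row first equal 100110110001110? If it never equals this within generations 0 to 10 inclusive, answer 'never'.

Answer: 10

Derivation:
Gen 0: 110011000001101
Gen 1 (rule 150): 001100100010001
Gen 2 (rule 73): 101100001000100
Gen 3 (rule 89): 001111100110011
Gen 4 (rule 150): 010111011001100
Gen 5 (rule 73): 000101011001101
Gen 6 (rule 89): 110000011101100
Gen 7 (rule 150): 001000101000010
Gen 8 (rule 73): 100010000011000
Gen 9 (rule 89): 011001111011111
Gen 10 (rule 150): 100110110001110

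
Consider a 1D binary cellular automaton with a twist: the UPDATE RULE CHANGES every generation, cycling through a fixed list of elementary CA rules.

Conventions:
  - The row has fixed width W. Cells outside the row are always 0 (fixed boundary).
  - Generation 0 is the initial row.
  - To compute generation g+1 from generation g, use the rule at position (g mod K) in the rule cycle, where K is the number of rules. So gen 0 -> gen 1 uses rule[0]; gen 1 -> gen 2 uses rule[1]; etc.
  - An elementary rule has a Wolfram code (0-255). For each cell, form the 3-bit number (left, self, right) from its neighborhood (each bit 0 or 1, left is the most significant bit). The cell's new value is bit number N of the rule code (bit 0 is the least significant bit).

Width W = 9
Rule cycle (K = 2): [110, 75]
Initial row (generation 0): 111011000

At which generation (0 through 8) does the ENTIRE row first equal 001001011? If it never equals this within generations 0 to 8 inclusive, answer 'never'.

Answer: 2

Derivation:
Gen 0: 111011000
Gen 1 (rule 110): 101111000
Gen 2 (rule 75): 001001011
Gen 3 (rule 110): 011011111
Gen 4 (rule 75): 111010001
Gen 5 (rule 110): 101110011
Gen 6 (rule 75): 001010111
Gen 7 (rule 110): 011111101
Gen 8 (rule 75): 110000100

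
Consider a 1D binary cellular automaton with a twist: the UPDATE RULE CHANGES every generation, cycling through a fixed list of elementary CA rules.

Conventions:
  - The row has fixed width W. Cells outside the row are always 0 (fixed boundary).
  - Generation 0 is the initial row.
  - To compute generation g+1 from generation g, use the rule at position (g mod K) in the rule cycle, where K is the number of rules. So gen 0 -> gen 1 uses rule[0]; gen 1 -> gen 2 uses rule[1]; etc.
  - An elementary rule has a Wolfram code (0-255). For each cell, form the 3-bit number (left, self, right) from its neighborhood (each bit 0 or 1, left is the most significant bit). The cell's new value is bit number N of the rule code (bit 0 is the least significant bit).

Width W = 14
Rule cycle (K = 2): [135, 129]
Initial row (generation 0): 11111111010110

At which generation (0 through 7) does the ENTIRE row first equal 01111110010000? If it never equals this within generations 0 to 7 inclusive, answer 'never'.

Answer: 1

Derivation:
Gen 0: 11111111010110
Gen 1 (rule 135): 01111110010000
Gen 2 (rule 129): 00111100000111
Gen 3 (rule 135): 11011001111010
Gen 4 (rule 129): 00000000110000
Gen 5 (rule 135): 11111111000111
Gen 6 (rule 129): 01111110010010
Gen 7 (rule 135): 10111100110110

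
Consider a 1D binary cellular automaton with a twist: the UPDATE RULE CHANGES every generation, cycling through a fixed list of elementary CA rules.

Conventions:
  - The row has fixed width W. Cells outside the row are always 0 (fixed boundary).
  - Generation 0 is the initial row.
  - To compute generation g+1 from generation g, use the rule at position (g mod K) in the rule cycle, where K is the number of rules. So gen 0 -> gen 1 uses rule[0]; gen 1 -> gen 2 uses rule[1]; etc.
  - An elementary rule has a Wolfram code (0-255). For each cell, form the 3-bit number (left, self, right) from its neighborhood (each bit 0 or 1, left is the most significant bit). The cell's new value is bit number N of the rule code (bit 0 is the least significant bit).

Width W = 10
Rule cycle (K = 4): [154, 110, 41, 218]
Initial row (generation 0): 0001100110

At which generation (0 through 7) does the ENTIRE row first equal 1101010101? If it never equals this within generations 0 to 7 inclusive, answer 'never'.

Gen 0: 0001100110
Gen 1 (rule 154): 0011011101
Gen 2 (rule 110): 0111110111
Gen 3 (rule 41): 0100001100
Gen 4 (rule 218): 1010011110
Gen 5 (rule 154): 0001111101
Gen 6 (rule 110): 0011000111
Gen 7 (rule 41): 1010010100

Answer: never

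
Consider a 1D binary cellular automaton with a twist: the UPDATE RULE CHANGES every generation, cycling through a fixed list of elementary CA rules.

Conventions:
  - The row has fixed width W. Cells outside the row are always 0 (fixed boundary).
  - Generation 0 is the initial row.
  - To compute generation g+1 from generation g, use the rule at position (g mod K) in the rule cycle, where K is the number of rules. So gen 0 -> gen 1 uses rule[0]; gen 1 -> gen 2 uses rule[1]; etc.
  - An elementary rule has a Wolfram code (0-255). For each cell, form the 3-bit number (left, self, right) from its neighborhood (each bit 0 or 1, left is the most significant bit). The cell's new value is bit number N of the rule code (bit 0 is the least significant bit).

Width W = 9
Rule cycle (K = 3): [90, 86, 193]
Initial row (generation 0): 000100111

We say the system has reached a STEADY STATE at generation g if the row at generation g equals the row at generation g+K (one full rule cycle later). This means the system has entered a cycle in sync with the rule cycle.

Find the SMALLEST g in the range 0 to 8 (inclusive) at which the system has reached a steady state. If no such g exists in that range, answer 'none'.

Gen 0: 000100111
Gen 1 (rule 90): 001011101
Gen 2 (rule 86): 011000101
Gen 3 (rule 193): 001010000
Gen 4 (rule 90): 010001000
Gen 5 (rule 86): 111011100
Gen 6 (rule 193): 011001101
Gen 7 (rule 90): 111111100
Gen 8 (rule 86): 000000110
Gen 9 (rule 193): 111110010
Gen 10 (rule 90): 100011101
Gen 11 (rule 86): 110100101

Answer: none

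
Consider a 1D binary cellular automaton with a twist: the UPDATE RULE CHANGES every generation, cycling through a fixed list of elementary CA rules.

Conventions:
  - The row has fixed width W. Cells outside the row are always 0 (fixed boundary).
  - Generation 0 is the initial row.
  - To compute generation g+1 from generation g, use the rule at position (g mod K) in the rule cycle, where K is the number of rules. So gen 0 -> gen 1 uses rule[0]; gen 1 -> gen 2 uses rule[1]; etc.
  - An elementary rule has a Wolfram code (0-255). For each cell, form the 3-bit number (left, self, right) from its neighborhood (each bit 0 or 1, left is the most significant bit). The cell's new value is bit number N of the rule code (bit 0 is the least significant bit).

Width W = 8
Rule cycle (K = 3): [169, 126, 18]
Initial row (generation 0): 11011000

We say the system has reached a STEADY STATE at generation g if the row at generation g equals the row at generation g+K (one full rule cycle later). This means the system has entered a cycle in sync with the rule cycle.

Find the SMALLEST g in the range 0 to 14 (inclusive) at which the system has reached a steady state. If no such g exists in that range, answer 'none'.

Answer: 6

Derivation:
Gen 0: 11011000
Gen 1 (rule 169): 10110011
Gen 2 (rule 126): 11111111
Gen 3 (rule 18): 00000000
Gen 4 (rule 169): 11111111
Gen 5 (rule 126): 10000001
Gen 6 (rule 18): 01000010
Gen 7 (rule 169): 00011000
Gen 8 (rule 126): 00111100
Gen 9 (rule 18): 01000010
Gen 10 (rule 169): 00011000
Gen 11 (rule 126): 00111100
Gen 12 (rule 18): 01000010
Gen 13 (rule 169): 00011000
Gen 14 (rule 126): 00111100
Gen 15 (rule 18): 01000010
Gen 16 (rule 169): 00011000
Gen 17 (rule 126): 00111100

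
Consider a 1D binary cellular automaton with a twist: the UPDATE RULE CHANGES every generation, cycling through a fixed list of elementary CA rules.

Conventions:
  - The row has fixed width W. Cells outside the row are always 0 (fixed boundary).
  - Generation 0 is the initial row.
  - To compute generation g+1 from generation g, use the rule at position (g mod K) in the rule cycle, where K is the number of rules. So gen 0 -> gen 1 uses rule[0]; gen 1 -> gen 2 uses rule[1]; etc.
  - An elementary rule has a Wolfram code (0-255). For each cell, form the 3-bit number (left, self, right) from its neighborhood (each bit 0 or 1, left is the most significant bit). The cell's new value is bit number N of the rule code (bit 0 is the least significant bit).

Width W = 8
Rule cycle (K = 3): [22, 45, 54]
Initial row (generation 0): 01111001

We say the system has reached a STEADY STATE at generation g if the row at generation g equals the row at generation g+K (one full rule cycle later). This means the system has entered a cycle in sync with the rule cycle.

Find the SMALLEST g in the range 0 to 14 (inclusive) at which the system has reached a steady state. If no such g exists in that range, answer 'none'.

Gen 0: 01111001
Gen 1 (rule 22): 10000111
Gen 2 (rule 45): 10110100
Gen 3 (rule 54): 11001110
Gen 4 (rule 22): 00110001
Gen 5 (rule 45): 10100101
Gen 6 (rule 54): 11111111
Gen 7 (rule 22): 00000000
Gen 8 (rule 45): 11111111
Gen 9 (rule 54): 00000000
Gen 10 (rule 22): 00000000
Gen 11 (rule 45): 11111111
Gen 12 (rule 54): 00000000
Gen 13 (rule 22): 00000000
Gen 14 (rule 45): 11111111
Gen 15 (rule 54): 00000000
Gen 16 (rule 22): 00000000
Gen 17 (rule 45): 11111111

Answer: 7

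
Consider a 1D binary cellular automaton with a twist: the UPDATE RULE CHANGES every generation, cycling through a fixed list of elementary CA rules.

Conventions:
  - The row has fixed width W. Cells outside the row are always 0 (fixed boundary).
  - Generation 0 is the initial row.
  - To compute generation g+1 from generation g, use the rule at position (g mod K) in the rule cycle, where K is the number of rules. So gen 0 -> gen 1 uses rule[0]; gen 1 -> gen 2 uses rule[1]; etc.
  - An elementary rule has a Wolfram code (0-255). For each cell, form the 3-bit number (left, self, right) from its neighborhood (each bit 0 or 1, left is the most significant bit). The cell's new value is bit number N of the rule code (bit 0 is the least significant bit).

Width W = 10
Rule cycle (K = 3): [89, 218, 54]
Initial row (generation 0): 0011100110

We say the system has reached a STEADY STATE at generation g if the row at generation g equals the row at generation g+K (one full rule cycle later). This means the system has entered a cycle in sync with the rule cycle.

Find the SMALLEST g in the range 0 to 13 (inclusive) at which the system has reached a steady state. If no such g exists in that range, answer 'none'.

Gen 0: 0011100110
Gen 1 (rule 89): 1010110111
Gen 2 (rule 218): 0000110111
Gen 3 (rule 54): 0001001000
Gen 4 (rule 89): 1100100111
Gen 5 (rule 218): 1111011111
Gen 6 (rule 54): 0000100000
Gen 7 (rule 89): 1110011111
Gen 8 (rule 218): 1111111111
Gen 9 (rule 54): 0000000000
Gen 10 (rule 89): 1111111111
Gen 11 (rule 218): 1111111111
Gen 12 (rule 54): 0000000000
Gen 13 (rule 89): 1111111111
Gen 14 (rule 218): 1111111111
Gen 15 (rule 54): 0000000000
Gen 16 (rule 89): 1111111111

Answer: 8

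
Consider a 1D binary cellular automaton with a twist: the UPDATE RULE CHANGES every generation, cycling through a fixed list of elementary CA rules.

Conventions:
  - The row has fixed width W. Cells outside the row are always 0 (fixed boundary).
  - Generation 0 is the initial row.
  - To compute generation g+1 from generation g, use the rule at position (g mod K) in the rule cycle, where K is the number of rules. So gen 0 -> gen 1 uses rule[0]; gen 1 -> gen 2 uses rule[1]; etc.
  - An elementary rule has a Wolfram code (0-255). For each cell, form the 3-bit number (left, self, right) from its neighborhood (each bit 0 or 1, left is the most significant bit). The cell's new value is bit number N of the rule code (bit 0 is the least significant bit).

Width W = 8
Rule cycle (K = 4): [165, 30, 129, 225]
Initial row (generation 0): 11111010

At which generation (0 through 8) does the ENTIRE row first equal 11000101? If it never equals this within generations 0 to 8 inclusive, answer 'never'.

Gen 0: 11111010
Gen 1 (rule 165): 01110110
Gen 2 (rule 30): 11000101
Gen 3 (rule 129): 00010000
Gen 4 (rule 225): 11000111
Gen 5 (rule 165): 00010010
Gen 6 (rule 30): 00111111
Gen 7 (rule 129): 10011110
Gen 8 (rule 225): 00001110

Answer: 2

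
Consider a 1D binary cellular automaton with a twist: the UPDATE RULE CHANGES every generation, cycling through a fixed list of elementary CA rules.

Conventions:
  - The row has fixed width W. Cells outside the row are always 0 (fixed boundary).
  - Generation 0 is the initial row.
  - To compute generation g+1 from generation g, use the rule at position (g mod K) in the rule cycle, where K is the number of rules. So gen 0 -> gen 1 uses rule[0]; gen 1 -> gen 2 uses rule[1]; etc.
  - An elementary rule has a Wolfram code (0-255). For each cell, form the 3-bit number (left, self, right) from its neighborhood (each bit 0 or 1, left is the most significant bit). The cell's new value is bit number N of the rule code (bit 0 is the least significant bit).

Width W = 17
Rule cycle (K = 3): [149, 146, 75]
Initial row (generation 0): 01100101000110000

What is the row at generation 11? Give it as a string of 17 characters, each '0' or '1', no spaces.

Gen 0: 01100101000110000
Gen 1 (rule 149): 00010101110001111
Gen 2 (rule 146): 00100000101010110
Gen 3 (rule 75): 11001111000000110
Gen 4 (rule 149): 00100110111110001
Gen 5 (rule 146): 01011000011101010
Gen 6 (rule 75): 10011011110100000
Gen 7 (rule 149): 11000001100111111
Gen 8 (rule 146): 00100010011011110
Gen 9 (rule 75): 11001100111010010
Gen 10 (rule 149): 00100010010011011
Gen 11 (rule 146): 01010101101100000

Answer: 01010101101100000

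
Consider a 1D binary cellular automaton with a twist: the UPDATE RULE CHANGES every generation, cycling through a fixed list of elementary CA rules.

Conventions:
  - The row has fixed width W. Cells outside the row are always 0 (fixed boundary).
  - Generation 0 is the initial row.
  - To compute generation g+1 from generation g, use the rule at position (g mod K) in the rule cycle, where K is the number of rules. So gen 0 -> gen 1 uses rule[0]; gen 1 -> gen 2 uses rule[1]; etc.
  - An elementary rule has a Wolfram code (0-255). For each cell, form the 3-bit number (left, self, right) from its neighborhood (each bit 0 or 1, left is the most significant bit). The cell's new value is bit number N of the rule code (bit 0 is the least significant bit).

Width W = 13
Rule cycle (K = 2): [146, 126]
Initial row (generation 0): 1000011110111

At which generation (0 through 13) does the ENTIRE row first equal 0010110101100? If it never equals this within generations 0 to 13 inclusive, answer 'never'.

Answer: never

Derivation:
Gen 0: 1000011110111
Gen 1 (rule 146): 0100101100010
Gen 2 (rule 126): 1111111110111
Gen 3 (rule 146): 0111111100010
Gen 4 (rule 126): 1100000110111
Gen 5 (rule 146): 0010001000010
Gen 6 (rule 126): 0111011100111
Gen 7 (rule 146): 1010001011010
Gen 8 (rule 126): 1111011111111
Gen 9 (rule 146): 0110001111110
Gen 10 (rule 126): 1111011000011
Gen 11 (rule 146): 0110000100100
Gen 12 (rule 126): 1111001111110
Gen 13 (rule 146): 0110110111101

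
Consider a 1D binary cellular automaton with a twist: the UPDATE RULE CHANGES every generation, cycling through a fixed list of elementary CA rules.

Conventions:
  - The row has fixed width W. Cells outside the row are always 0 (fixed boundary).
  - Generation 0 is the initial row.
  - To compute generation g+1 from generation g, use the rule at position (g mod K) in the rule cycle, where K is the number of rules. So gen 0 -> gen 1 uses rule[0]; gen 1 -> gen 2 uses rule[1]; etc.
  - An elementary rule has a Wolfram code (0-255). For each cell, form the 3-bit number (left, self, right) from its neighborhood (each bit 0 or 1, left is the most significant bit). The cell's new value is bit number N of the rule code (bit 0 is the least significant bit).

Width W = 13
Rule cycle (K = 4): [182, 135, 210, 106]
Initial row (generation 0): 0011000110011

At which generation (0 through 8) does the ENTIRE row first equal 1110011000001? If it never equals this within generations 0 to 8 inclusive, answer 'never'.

Answer: never

Derivation:
Gen 0: 0011000110011
Gen 1 (rule 182): 0100101001100
Gen 2 (rule 135): 1101101010001
Gen 3 (rule 210): 0100100001010
Gen 4 (rule 106): 1001000010100
Gen 5 (rule 182): 1111100111110
Gen 6 (rule 135): 0111001011100
Gen 7 (rule 210): 1011110001110
Gen 8 (rule 106): 0110010011010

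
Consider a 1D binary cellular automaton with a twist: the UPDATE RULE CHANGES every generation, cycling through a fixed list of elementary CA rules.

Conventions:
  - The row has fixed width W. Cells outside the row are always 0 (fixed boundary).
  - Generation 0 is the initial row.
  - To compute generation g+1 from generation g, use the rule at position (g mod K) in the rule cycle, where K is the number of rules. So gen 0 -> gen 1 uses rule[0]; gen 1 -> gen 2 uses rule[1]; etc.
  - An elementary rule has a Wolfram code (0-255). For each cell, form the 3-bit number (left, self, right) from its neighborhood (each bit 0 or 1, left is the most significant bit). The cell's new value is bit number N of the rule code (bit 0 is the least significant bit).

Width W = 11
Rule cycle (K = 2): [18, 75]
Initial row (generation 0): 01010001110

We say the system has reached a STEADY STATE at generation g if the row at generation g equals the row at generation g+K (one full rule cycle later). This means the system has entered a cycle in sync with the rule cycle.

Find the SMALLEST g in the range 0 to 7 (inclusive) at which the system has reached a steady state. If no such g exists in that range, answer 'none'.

Gen 0: 01010001110
Gen 1 (rule 18): 10001010001
Gen 2 (rule 75): 00110000110
Gen 3 (rule 18): 01001001001
Gen 4 (rule 75): 10010010010
Gen 5 (rule 18): 01101101101
Gen 6 (rule 75): 11101101100
Gen 7 (rule 18): 00000000010
Gen 8 (rule 75): 11111111100
Gen 9 (rule 18): 00000000010

Answer: 7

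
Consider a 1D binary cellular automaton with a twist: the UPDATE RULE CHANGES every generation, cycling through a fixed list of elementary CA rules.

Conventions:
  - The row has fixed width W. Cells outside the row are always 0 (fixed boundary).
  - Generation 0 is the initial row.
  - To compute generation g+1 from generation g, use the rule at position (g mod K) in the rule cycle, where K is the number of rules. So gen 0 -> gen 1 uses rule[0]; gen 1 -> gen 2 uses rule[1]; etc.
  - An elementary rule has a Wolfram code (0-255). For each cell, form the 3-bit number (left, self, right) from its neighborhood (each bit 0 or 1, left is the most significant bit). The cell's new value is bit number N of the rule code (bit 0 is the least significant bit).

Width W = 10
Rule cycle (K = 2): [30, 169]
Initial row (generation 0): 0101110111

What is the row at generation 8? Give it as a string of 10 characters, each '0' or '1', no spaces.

Gen 0: 0101110111
Gen 1 (rule 30): 1101000100
Gen 2 (rule 169): 1010010001
Gen 3 (rule 30): 1011111011
Gen 4 (rule 169): 0111110110
Gen 5 (rule 30): 1100000101
Gen 6 (rule 169): 1001110010
Gen 7 (rule 30): 1111001111
Gen 8 (rule 169): 1110001110

Answer: 1110001110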